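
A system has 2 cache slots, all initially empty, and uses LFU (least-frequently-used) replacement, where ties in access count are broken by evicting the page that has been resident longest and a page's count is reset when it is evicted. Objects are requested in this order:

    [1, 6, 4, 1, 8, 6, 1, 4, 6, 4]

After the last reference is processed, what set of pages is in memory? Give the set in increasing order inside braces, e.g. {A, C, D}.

{4, 6}

1 → fault, frames [1]
6 → fault, frames [1, 6]
4 → fault, evict 1, frames [6, 4]
1 → fault, evict 6, frames [4, 1]
8 → fault, evict 4, frames [1, 8]
6 → fault, evict 1, frames [8, 6]
1 → fault, evict 8, frames [6, 1]
4 → fault, evict 6, frames [1, 4]
6 → fault, evict 1, frames [4, 6]
4 → hit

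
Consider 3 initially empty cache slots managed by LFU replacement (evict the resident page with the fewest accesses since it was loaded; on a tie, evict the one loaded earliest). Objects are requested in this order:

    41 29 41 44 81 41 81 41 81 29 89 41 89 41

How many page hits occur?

41 -> miss, frames (41)
29 -> miss, frames (41 29)
41 -> hit
44 -> miss, frames (41 29 44)
81 -> miss, evict 29, frames (41 44 81)
41 -> hit
81 -> hit
41 -> hit
81 -> hit
29 -> miss, evict 44, frames (41 81 29)
89 -> miss, evict 29, frames (41 81 89)
41 -> hit
89 -> hit
41 -> hit
Hits: 8.

8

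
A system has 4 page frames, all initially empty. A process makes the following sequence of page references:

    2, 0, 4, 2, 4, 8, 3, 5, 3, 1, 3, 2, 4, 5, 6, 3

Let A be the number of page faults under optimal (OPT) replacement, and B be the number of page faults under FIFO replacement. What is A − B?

-2

Under OPT: F F F . . F F F . F . . . F F . → 9 faults.
Under FIFO: F F F . . F F F . F . F F . F F → 11 faults.
A − B = 9 − 11 = -2.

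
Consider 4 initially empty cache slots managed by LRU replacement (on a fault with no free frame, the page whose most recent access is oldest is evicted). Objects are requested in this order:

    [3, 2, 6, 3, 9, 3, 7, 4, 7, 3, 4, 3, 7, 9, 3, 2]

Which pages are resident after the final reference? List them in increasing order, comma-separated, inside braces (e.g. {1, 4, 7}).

{2, 3, 7, 9}

3: fault, frames [3]
2: fault, frames [3, 2]
6: fault, frames [3, 2, 6]
3: hit
9: fault, frames [2, 6, 3, 9]
3: hit
7: fault, evict 2, frames [6, 9, 3, 7]
4: fault, evict 6, frames [9, 3, 7, 4]
7: hit
3: hit
4: hit
3: hit
7: hit
9: hit
3: hit
2: fault, evict 4, frames [7, 9, 3, 2]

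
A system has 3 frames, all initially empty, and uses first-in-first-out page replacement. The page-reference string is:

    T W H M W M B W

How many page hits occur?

2

T → miss, frames (T)
W → miss, frames (T W)
H → miss, frames (T W H)
M → miss, evict T, frames (W H M)
W → hit
M → hit
B → miss, evict W, frames (H M B)
W → miss, evict H, frames (M B W)
Hits: 2.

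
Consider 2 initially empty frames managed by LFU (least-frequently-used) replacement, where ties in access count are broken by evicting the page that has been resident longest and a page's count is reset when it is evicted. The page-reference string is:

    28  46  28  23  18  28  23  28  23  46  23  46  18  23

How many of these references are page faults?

28 → fault, frames {28}
46 → fault, frames {28,46}
28 → hit
23 → fault, evict 46, frames {28,23}
18 → fault, evict 23, frames {28,18}
28 → hit
23 → fault, evict 18, frames {28,23}
28 → hit
23 → hit
46 → fault, evict 23, frames {28,46}
23 → fault, evict 46, frames {28,23}
46 → fault, evict 23, frames {28,46}
18 → fault, evict 46, frames {28,18}
23 → fault, evict 18, frames {28,23}
Page faults: 10.

10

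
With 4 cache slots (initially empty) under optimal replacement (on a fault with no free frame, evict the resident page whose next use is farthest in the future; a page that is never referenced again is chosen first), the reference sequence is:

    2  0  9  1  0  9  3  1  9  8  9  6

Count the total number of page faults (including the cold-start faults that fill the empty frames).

2 → fault, frames [2]
0 → fault, frames [2, 0]
9 → fault, frames [2, 0, 9]
1 → fault, frames [2, 0, 9, 1]
0 → hit
9 → hit
3 → fault, evict 0, frames [2, 9, 1, 3]
1 → hit
9 → hit
8 → fault, evict 3, frames [2, 9, 1, 8]
9 → hit
6 → fault, evict 8, frames [2, 9, 1, 6]
Page faults: 7.

7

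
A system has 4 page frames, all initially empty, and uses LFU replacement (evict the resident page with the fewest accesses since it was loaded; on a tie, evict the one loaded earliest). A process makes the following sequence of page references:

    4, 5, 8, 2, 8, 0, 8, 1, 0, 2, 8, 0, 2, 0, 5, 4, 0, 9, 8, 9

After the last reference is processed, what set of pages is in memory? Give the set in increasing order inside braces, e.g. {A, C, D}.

4: miss, frames [4]
5: miss, frames [4, 5]
8: miss, frames [4, 5, 8]
2: miss, frames [4, 5, 8, 2]
8: hit
0: miss, evict 4, frames [5, 8, 2, 0]
8: hit
1: miss, evict 5, frames [8, 2, 0, 1]
0: hit
2: hit
8: hit
0: hit
2: hit
0: hit
5: miss, evict 1, frames [8, 2, 0, 5]
4: miss, evict 5, frames [8, 2, 0, 4]
0: hit
9: miss, evict 4, frames [8, 2, 0, 9]
8: hit
9: hit

{0, 2, 8, 9}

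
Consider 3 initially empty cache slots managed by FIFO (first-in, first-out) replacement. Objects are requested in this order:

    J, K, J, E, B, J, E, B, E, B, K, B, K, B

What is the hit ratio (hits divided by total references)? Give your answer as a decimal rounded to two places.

0.57

J: miss, frames (J)
K: miss, frames (J K)
J: hit
E: miss, frames (J K E)
B: miss, evict J, frames (K E B)
J: miss, evict K, frames (E B J)
E: hit
B: hit
E: hit
B: hit
K: miss, evict E, frames (B J K)
B: hit
K: hit
B: hit
Hits: 8 of 14 references → 8/14 = 0.5714.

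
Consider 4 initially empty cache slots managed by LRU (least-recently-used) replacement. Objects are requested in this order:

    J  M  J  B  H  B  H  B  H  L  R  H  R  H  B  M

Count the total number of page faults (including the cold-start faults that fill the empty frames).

7

J: miss, frames [J]
M: miss, frames [J, M]
J: hit
B: miss, frames [M, J, B]
H: miss, frames [M, J, B, H]
B: hit
H: hit
B: hit
H: hit
L: miss, evict M, frames [J, B, H, L]
R: miss, evict J, frames [B, H, L, R]
H: hit
R: hit
H: hit
B: hit
M: miss, evict L, frames [R, H, B, M]
Page faults: 7.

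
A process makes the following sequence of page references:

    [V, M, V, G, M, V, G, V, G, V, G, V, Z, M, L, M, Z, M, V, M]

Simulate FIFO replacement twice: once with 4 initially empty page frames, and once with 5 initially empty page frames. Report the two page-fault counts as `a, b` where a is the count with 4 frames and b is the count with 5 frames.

4 frames: F F . F . . . . . . . . F . F . . . F F → 7 faults.
5 frames: F F . F . . . . . . . . F . F . . . . . → 5 faults.
5 < 7: adding a frame reduced faults, as is typical.

7, 5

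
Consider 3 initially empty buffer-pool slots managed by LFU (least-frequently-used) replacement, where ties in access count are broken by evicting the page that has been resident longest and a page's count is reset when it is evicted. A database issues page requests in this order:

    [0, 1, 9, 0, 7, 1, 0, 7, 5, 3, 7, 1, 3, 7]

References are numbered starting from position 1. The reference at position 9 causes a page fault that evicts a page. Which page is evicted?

pos 1: 0 -> fault, frames [0]
pos 2: 1 -> fault, frames [0, 1]
pos 3: 9 -> fault, frames [0, 1, 9]
pos 4: 0 -> hit
pos 5: 7 -> fault, evict 1, frames [0, 9, 7]
pos 6: 1 -> fault, evict 9, frames [0, 7, 1]
pos 7: 0 -> hit
pos 8: 7 -> hit
pos 9: 5 -> fault, evict 1, frames [0, 7, 5]
At position 9, page 1 is evicted.

1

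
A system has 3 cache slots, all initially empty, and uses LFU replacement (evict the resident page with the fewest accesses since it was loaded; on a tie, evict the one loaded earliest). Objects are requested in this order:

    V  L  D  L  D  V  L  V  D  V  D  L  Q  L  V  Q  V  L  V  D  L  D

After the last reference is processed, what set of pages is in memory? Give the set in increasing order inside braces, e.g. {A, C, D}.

V: miss, frames (V)
L: miss, frames (V L)
D: miss, frames (V L D)
L: hit
D: hit
V: hit
L: hit
V: hit
D: hit
V: hit
D: hit
L: hit
Q: miss, evict V, frames (L D Q)
L: hit
V: miss, evict Q, frames (L D V)
Q: miss, evict V, frames (L D Q)
V: miss, evict Q, frames (L D V)
L: hit
V: hit
D: hit
L: hit
D: hit

{D, L, V}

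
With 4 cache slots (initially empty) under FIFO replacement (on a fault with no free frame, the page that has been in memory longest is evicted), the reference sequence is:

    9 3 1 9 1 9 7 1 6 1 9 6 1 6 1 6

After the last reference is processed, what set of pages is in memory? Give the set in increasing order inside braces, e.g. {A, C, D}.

9: fault, frames (9)
3: fault, frames (9 3)
1: fault, frames (9 3 1)
9: hit
1: hit
9: hit
7: fault, frames (9 3 1 7)
1: hit
6: fault, evict 9, frames (3 1 7 6)
1: hit
9: fault, evict 3, frames (1 7 6 9)
6: hit
1: hit
6: hit
1: hit
6: hit

{1, 6, 7, 9}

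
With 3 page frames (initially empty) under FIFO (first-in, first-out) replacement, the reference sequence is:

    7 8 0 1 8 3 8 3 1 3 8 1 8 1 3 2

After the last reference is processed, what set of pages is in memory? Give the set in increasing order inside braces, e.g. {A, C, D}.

{2, 3, 8}

7 -> miss, frames (7)
8 -> miss, frames (7 8)
0 -> miss, frames (7 8 0)
1 -> miss, evict 7, frames (8 0 1)
8 -> hit
3 -> miss, evict 8, frames (0 1 3)
8 -> miss, evict 0, frames (1 3 8)
3 -> hit
1 -> hit
3 -> hit
8 -> hit
1 -> hit
8 -> hit
1 -> hit
3 -> hit
2 -> miss, evict 1, frames (3 8 2)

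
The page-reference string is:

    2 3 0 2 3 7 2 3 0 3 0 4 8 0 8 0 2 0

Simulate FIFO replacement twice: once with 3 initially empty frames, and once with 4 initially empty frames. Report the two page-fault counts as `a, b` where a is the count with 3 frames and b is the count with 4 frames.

11, 8

3 frames: F F F . . F F F F . . F F . . . F F → 11 faults.
4 frames: F F F . . F . . . . . F F . . . F F → 8 faults.
8 < 11: adding a frame reduced faults, as is typical.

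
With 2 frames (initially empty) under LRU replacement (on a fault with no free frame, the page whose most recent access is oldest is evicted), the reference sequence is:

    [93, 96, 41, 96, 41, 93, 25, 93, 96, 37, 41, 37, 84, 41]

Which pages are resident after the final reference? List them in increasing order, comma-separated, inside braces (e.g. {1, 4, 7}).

93 → miss, frames [93]
96 → miss, frames [93, 96]
41 → miss, evict 93, frames [96, 41]
96 → hit
41 → hit
93 → miss, evict 96, frames [41, 93]
25 → miss, evict 41, frames [93, 25]
93 → hit
96 → miss, evict 25, frames [93, 96]
37 → miss, evict 93, frames [96, 37]
41 → miss, evict 96, frames [37, 41]
37 → hit
84 → miss, evict 41, frames [37, 84]
41 → miss, evict 37, frames [84, 41]

{41, 84}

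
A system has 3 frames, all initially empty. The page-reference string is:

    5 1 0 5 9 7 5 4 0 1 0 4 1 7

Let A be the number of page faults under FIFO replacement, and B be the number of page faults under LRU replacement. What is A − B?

Under FIFO: F F F . F F F F F F . . . F → 10 faults.
Under LRU: F F F . F F . F F F . . . F → 9 faults.
A − B = 10 − 9 = 1.

1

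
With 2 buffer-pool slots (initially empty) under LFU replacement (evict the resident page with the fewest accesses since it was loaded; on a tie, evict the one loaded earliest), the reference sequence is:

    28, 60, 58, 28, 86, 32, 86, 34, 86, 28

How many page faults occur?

8

28: fault, frames (28)
60: fault, frames (28 60)
58: fault, evict 28, frames (60 58)
28: fault, evict 60, frames (58 28)
86: fault, evict 58, frames (28 86)
32: fault, evict 28, frames (86 32)
86: hit
34: fault, evict 32, frames (86 34)
86: hit
28: fault, evict 34, frames (86 28)
Page faults: 8.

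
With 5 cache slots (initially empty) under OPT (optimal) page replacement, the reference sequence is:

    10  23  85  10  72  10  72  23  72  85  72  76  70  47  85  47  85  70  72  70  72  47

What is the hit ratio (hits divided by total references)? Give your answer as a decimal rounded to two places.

10: miss, frames [10]
23: miss, frames [10, 23]
85: miss, frames [10, 23, 85]
10: hit
72: miss, frames [10, 23, 85, 72]
10: hit
72: hit
23: hit
72: hit
85: hit
72: hit
76: miss, frames [10, 23, 85, 72, 76]
70: miss, evict 76, frames [10, 23, 85, 72, 70]
47: miss, evict 23, frames [10, 85, 72, 70, 47]
85: hit
47: hit
85: hit
70: hit
72: hit
70: hit
72: hit
47: hit
Hits: 15 of 22 references → 15/22 = 0.6818.

0.68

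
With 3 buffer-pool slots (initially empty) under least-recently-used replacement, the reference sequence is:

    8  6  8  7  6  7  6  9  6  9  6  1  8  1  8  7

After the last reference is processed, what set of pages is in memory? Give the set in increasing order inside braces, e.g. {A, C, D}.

{1, 7, 8}

8 → miss, frames (8)
6 → miss, frames (8 6)
8 → hit
7 → miss, frames (6 8 7)
6 → hit
7 → hit
6 → hit
9 → miss, evict 8, frames (7 6 9)
6 → hit
9 → hit
6 → hit
1 → miss, evict 7, frames (9 6 1)
8 → miss, evict 9, frames (6 1 8)
1 → hit
8 → hit
7 → miss, evict 6, frames (1 8 7)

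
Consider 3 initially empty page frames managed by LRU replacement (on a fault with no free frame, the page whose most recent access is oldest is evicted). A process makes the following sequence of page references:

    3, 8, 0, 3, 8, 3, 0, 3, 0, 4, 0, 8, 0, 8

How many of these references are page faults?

3 -> fault, frames {3}
8 -> fault, frames {3,8}
0 -> fault, frames {3,8,0}
3 -> hit
8 -> hit
3 -> hit
0 -> hit
3 -> hit
0 -> hit
4 -> fault, evict 8, frames {3,0,4}
0 -> hit
8 -> fault, evict 3, frames {4,0,8}
0 -> hit
8 -> hit
Page faults: 5.

5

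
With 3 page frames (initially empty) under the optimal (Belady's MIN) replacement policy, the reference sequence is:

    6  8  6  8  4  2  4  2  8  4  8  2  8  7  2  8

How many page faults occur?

6 -> miss, frames (6)
8 -> miss, frames (6 8)
6 -> hit
8 -> hit
4 -> miss, frames (6 8 4)
2 -> miss, evict 6, frames (8 4 2)
4 -> hit
2 -> hit
8 -> hit
4 -> hit
8 -> hit
2 -> hit
8 -> hit
7 -> miss, evict 4, frames (8 2 7)
2 -> hit
8 -> hit
Page faults: 5.

5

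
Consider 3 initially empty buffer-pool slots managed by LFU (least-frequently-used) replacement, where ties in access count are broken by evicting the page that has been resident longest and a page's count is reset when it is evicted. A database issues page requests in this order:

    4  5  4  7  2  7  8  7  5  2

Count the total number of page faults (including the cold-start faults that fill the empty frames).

4 -> fault, frames [4]
5 -> fault, frames [4, 5]
4 -> hit
7 -> fault, frames [4, 5, 7]
2 -> fault, evict 5, frames [4, 7, 2]
7 -> hit
8 -> fault, evict 2, frames [4, 7, 8]
7 -> hit
5 -> fault, evict 8, frames [4, 7, 5]
2 -> fault, evict 5, frames [4, 7, 2]
Page faults: 7.

7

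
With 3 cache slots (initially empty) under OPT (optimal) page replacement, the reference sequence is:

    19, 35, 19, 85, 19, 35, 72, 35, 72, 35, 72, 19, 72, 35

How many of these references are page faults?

4

19 → fault, frames {19}
35 → fault, frames {19,35}
19 → hit
85 → fault, frames {19,35,85}
19 → hit
35 → hit
72 → fault, evict 85, frames {19,35,72}
35 → hit
72 → hit
35 → hit
72 → hit
19 → hit
72 → hit
35 → hit
Page faults: 4.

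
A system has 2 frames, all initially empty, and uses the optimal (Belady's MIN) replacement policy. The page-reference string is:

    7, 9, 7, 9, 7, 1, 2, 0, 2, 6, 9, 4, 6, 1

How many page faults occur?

9

7 -> miss, frames (7)
9 -> miss, frames (7 9)
7 -> hit
9 -> hit
7 -> hit
1 -> miss, evict 7, frames (9 1)
2 -> miss, evict 1, frames (9 2)
0 -> miss, evict 9, frames (2 0)
2 -> hit
6 -> miss, evict 0, frames (2 6)
9 -> miss, evict 2, frames (6 9)
4 -> miss, evict 9, frames (6 4)
6 -> hit
1 -> miss, evict 4, frames (6 1)
Page faults: 9.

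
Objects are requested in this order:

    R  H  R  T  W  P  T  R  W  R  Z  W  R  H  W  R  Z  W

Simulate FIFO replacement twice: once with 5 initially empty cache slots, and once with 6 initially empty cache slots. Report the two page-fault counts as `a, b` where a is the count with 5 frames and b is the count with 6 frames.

5 frames: F F . F F F . . . . F . F F . . . . → 8 faults.
6 frames: F F . F F F . . . . F . . . . . . . → 6 faults.
6 < 8: adding a frame reduced faults, as is typical.

8, 6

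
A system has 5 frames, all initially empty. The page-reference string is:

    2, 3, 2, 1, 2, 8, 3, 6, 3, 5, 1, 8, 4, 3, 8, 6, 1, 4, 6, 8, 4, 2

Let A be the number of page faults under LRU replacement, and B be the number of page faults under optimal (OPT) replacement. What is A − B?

2

Under LRU: F F . F . F . F . F F . F . . F . . . . . F → 10 faults.
Under OPT: F F . F . F . F . F . . F . . . . . . . . F → 8 faults.
A − B = 10 − 8 = 2.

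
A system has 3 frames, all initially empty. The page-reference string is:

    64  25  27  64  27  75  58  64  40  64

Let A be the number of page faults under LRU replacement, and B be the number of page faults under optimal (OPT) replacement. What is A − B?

1

Under LRU: F F F . . F F F F . → 7 faults.
Under OPT: F F F . . F F . F . → 6 faults.
A − B = 7 − 6 = 1.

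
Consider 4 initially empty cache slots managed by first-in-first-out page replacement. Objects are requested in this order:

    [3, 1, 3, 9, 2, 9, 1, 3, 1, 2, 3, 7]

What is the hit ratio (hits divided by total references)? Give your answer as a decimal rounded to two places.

3: fault, frames [3]
1: fault, frames [3, 1]
3: hit
9: fault, frames [3, 1, 9]
2: fault, frames [3, 1, 9, 2]
9: hit
1: hit
3: hit
1: hit
2: hit
3: hit
7: fault, evict 3, frames [1, 9, 2, 7]
Hits: 7 of 12 references → 7/12 = 0.5833.

0.58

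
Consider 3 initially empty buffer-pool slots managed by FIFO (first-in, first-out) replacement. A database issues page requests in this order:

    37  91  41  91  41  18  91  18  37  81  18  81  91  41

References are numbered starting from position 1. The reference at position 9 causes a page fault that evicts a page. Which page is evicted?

pos 1: 37 -> fault, frames (37)
pos 2: 91 -> fault, frames (37 91)
pos 3: 41 -> fault, frames (37 91 41)
pos 4: 91 -> hit
pos 5: 41 -> hit
pos 6: 18 -> fault, evict 37, frames (91 41 18)
pos 7: 91 -> hit
pos 8: 18 -> hit
pos 9: 37 -> fault, evict 91, frames (41 18 37)
At position 9, page 91 is evicted.

91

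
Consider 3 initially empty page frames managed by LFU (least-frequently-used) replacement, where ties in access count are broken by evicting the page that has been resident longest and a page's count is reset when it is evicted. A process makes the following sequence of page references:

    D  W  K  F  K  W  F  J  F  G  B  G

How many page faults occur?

D -> fault, frames (D)
W -> fault, frames (D W)
K -> fault, frames (D W K)
F -> fault, evict D, frames (W K F)
K -> hit
W -> hit
F -> hit
J -> fault, evict W, frames (K F J)
F -> hit
G -> fault, evict J, frames (K F G)
B -> fault, evict G, frames (K F B)
G -> fault, evict B, frames (K F G)
Page faults: 8.

8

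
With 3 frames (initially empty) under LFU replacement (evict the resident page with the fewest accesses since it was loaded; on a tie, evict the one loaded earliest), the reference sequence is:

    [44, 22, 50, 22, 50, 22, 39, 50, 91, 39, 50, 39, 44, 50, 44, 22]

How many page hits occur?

9

44 -> fault, frames {44}
22 -> fault, frames {44,22}
50 -> fault, frames {44,22,50}
22 -> hit
50 -> hit
22 -> hit
39 -> fault, evict 44, frames {22,50,39}
50 -> hit
91 -> fault, evict 39, frames {22,50,91}
39 -> fault, evict 91, frames {22,50,39}
50 -> hit
39 -> hit
44 -> fault, evict 39, frames {22,50,44}
50 -> hit
44 -> hit
22 -> hit
Hits: 9.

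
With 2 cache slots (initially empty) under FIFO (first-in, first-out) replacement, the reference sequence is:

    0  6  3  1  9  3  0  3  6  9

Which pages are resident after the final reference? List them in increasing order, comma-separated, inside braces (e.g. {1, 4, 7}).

0: miss, frames (0)
6: miss, frames (0 6)
3: miss, evict 0, frames (6 3)
1: miss, evict 6, frames (3 1)
9: miss, evict 3, frames (1 9)
3: miss, evict 1, frames (9 3)
0: miss, evict 9, frames (3 0)
3: hit
6: miss, evict 3, frames (0 6)
9: miss, evict 0, frames (6 9)

{6, 9}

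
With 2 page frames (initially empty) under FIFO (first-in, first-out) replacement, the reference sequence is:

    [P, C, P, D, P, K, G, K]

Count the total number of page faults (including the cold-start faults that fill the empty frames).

6

P: miss, frames {P}
C: miss, frames {P,C}
P: hit
D: miss, evict P, frames {C,D}
P: miss, evict C, frames {D,P}
K: miss, evict D, frames {P,K}
G: miss, evict P, frames {K,G}
K: hit
Page faults: 6.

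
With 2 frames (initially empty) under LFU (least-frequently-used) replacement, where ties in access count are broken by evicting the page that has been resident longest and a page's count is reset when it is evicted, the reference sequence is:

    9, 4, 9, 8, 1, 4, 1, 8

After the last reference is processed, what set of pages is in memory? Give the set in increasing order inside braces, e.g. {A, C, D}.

9 → miss, frames (9)
4 → miss, frames (9 4)
9 → hit
8 → miss, evict 4, frames (9 8)
1 → miss, evict 8, frames (9 1)
4 → miss, evict 1, frames (9 4)
1 → miss, evict 4, frames (9 1)
8 → miss, evict 1, frames (9 8)

{8, 9}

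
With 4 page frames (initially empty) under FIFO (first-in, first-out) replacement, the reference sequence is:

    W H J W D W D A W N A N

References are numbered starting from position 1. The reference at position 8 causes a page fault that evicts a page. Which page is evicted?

W

pos 1: W -> fault, frames [W]
pos 2: H -> fault, frames [W, H]
pos 3: J -> fault, frames [W, H, J]
pos 4: W -> hit
pos 5: D -> fault, frames [W, H, J, D]
pos 6: W -> hit
pos 7: D -> hit
pos 8: A -> fault, evict W, frames [H, J, D, A]
At position 8, page W is evicted.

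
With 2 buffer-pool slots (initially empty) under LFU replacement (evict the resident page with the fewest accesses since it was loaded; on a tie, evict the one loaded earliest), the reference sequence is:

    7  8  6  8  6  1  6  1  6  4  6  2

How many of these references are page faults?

7 -> miss, frames (7)
8 -> miss, frames (7 8)
6 -> miss, evict 7, frames (8 6)
8 -> hit
6 -> hit
1 -> miss, evict 8, frames (6 1)
6 -> hit
1 -> hit
6 -> hit
4 -> miss, evict 1, frames (6 4)
6 -> hit
2 -> miss, evict 4, frames (6 2)
Page faults: 6.

6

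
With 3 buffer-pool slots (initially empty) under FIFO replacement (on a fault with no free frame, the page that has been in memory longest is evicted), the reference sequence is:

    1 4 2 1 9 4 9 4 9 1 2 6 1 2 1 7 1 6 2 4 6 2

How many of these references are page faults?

1 -> fault, frames [1]
4 -> fault, frames [1, 4]
2 -> fault, frames [1, 4, 2]
1 -> hit
9 -> fault, evict 1, frames [4, 2, 9]
4 -> hit
9 -> hit
4 -> hit
9 -> hit
1 -> fault, evict 4, frames [2, 9, 1]
2 -> hit
6 -> fault, evict 2, frames [9, 1, 6]
1 -> hit
2 -> fault, evict 9, frames [1, 6, 2]
1 -> hit
7 -> fault, evict 1, frames [6, 2, 7]
1 -> fault, evict 6, frames [2, 7, 1]
6 -> fault, evict 2, frames [7, 1, 6]
2 -> fault, evict 7, frames [1, 6, 2]
4 -> fault, evict 1, frames [6, 2, 4]
6 -> hit
2 -> hit
Page faults: 12.

12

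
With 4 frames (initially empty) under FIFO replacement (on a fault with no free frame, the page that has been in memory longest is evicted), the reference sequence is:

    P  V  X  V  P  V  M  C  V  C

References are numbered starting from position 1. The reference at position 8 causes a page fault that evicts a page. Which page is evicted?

P

pos 1: P: miss, frames {P}
pos 2: V: miss, frames {P,V}
pos 3: X: miss, frames {P,V,X}
pos 4: V: hit
pos 5: P: hit
pos 6: V: hit
pos 7: M: miss, frames {P,V,X,M}
pos 8: C: miss, evict P, frames {V,X,M,C}
At position 8, page P is evicted.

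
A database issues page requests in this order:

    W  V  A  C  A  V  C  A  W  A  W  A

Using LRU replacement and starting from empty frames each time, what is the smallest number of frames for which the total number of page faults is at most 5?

f=1: 12 faults
f=2: 8 faults
f=3: 5 faults
f=4: 4 faults
Smallest f with faults ≤ 5 is 3.

3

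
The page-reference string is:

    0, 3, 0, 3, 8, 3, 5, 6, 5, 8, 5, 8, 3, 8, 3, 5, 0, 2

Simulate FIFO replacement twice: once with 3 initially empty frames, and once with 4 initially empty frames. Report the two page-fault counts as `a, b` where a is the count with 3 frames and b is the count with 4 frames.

3 frames: F F . . F . F F . . . . F F . F F F → 10 faults.
4 frames: F F . . F . F F . . . . . . . . F F → 7 faults.
7 < 10: adding a frame reduced faults, as is typical.

10, 7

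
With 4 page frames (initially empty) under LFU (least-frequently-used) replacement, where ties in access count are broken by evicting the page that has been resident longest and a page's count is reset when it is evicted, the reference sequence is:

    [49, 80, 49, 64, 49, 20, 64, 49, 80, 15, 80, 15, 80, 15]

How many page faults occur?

5

49 -> miss, frames [49]
80 -> miss, frames [49, 80]
49 -> hit
64 -> miss, frames [49, 80, 64]
49 -> hit
20 -> miss, frames [49, 80, 64, 20]
64 -> hit
49 -> hit
80 -> hit
15 -> miss, evict 20, frames [49, 80, 64, 15]
80 -> hit
15 -> hit
80 -> hit
15 -> hit
Page faults: 5.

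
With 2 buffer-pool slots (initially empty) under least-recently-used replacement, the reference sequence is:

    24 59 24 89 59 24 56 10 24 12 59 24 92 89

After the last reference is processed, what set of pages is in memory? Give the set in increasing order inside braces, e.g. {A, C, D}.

24 -> miss, frames [24]
59 -> miss, frames [24, 59]
24 -> hit
89 -> miss, evict 59, frames [24, 89]
59 -> miss, evict 24, frames [89, 59]
24 -> miss, evict 89, frames [59, 24]
56 -> miss, evict 59, frames [24, 56]
10 -> miss, evict 24, frames [56, 10]
24 -> miss, evict 56, frames [10, 24]
12 -> miss, evict 10, frames [24, 12]
59 -> miss, evict 24, frames [12, 59]
24 -> miss, evict 12, frames [59, 24]
92 -> miss, evict 59, frames [24, 92]
89 -> miss, evict 24, frames [92, 89]

{89, 92}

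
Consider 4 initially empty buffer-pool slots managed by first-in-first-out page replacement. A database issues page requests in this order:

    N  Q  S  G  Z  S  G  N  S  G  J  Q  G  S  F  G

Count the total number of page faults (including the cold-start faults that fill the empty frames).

11

N -> miss, frames {N}
Q -> miss, frames {N,Q}
S -> miss, frames {N,Q,S}
G -> miss, frames {N,Q,S,G}
Z -> miss, evict N, frames {Q,S,G,Z}
S -> hit
G -> hit
N -> miss, evict Q, frames {S,G,Z,N}
S -> hit
G -> hit
J -> miss, evict S, frames {G,Z,N,J}
Q -> miss, evict G, frames {Z,N,J,Q}
G -> miss, evict Z, frames {N,J,Q,G}
S -> miss, evict N, frames {J,Q,G,S}
F -> miss, evict J, frames {Q,G,S,F}
G -> hit
Page faults: 11.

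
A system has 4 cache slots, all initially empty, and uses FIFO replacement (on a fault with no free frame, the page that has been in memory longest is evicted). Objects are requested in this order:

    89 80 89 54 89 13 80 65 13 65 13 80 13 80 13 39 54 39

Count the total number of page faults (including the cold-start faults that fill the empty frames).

6

89 → miss, frames {89}
80 → miss, frames {89,80}
89 → hit
54 → miss, frames {89,80,54}
89 → hit
13 → miss, frames {89,80,54,13}
80 → hit
65 → miss, evict 89, frames {80,54,13,65}
13 → hit
65 → hit
13 → hit
80 → hit
13 → hit
80 → hit
13 → hit
39 → miss, evict 80, frames {54,13,65,39}
54 → hit
39 → hit
Page faults: 6.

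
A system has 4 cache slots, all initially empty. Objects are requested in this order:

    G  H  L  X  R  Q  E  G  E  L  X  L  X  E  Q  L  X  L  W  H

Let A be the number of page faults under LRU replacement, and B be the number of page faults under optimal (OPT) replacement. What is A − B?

3

Under LRU: F F F F F F F F . F F . . . F . . . F F → 13 faults.
Under OPT: F F F F F F F . . . . . . . F . . . F F → 10 faults.
A − B = 13 − 10 = 3.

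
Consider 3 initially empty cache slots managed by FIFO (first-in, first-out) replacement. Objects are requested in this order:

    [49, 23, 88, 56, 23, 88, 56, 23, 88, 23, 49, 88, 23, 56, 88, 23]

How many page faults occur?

7

49: miss, frames {49}
23: miss, frames {49,23}
88: miss, frames {49,23,88}
56: miss, evict 49, frames {23,88,56}
23: hit
88: hit
56: hit
23: hit
88: hit
23: hit
49: miss, evict 23, frames {88,56,49}
88: hit
23: miss, evict 88, frames {56,49,23}
56: hit
88: miss, evict 56, frames {49,23,88}
23: hit
Page faults: 7.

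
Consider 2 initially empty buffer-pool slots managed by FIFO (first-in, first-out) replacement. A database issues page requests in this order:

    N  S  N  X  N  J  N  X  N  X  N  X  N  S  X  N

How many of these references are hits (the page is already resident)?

N → miss, frames (N)
S → miss, frames (N S)
N → hit
X → miss, evict N, frames (S X)
N → miss, evict S, frames (X N)
J → miss, evict X, frames (N J)
N → hit
X → miss, evict N, frames (J X)
N → miss, evict J, frames (X N)
X → hit
N → hit
X → hit
N → hit
S → miss, evict X, frames (N S)
X → miss, evict N, frames (S X)
N → miss, evict S, frames (X N)
Hits: 6.

6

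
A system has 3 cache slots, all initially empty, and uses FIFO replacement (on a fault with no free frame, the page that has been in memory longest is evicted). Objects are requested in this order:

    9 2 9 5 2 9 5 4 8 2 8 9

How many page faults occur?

7

9: miss, frames (9)
2: miss, frames (9 2)
9: hit
5: miss, frames (9 2 5)
2: hit
9: hit
5: hit
4: miss, evict 9, frames (2 5 4)
8: miss, evict 2, frames (5 4 8)
2: miss, evict 5, frames (4 8 2)
8: hit
9: miss, evict 4, frames (8 2 9)
Page faults: 7.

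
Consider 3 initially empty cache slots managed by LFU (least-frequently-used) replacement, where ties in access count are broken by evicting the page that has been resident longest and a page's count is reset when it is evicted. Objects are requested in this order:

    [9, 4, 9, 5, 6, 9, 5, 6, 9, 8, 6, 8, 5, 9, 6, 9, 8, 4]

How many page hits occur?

10

9: fault, frames [9]
4: fault, frames [9, 4]
9: hit
5: fault, frames [9, 4, 5]
6: fault, evict 4, frames [9, 5, 6]
9: hit
5: hit
6: hit
9: hit
8: fault, evict 5, frames [9, 6, 8]
6: hit
8: hit
5: fault, evict 8, frames [9, 6, 5]
9: hit
6: hit
9: hit
8: fault, evict 5, frames [9, 6, 8]
4: fault, evict 8, frames [9, 6, 4]
Hits: 10.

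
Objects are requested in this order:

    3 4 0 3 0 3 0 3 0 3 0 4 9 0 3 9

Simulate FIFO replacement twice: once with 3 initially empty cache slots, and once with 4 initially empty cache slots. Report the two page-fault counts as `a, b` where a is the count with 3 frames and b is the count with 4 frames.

3 frames: F F F . . . . . . . . . F . F . → 5 faults.
4 frames: F F F . . . . . . . . . F . . . → 4 faults.
4 < 5: adding a frame reduced faults, as is typical.

5, 4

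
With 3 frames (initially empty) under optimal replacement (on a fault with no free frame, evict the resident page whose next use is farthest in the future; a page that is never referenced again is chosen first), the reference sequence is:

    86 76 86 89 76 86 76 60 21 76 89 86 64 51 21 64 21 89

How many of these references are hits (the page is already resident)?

9

86 -> miss, frames (86)
76 -> miss, frames (86 76)
86 -> hit
89 -> miss, frames (86 76 89)
76 -> hit
86 -> hit
76 -> hit
60 -> miss, evict 86, frames (76 89 60)
21 -> miss, evict 60, frames (76 89 21)
76 -> hit
89 -> hit
86 -> miss, evict 76, frames (89 21 86)
64 -> miss, evict 86, frames (89 21 64)
51 -> miss, evict 89, frames (21 64 51)
21 -> hit
64 -> hit
21 -> hit
89 -> miss, evict 51, frames (21 64 89)
Hits: 9.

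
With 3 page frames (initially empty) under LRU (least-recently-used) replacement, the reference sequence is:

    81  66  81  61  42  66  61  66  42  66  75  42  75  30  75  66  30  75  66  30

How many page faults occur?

8

81 -> fault, frames {81}
66 -> fault, frames {81,66}
81 -> hit
61 -> fault, frames {66,81,61}
42 -> fault, evict 66, frames {81,61,42}
66 -> fault, evict 81, frames {61,42,66}
61 -> hit
66 -> hit
42 -> hit
66 -> hit
75 -> fault, evict 61, frames {42,66,75}
42 -> hit
75 -> hit
30 -> fault, evict 66, frames {42,75,30}
75 -> hit
66 -> fault, evict 42, frames {30,75,66}
30 -> hit
75 -> hit
66 -> hit
30 -> hit
Page faults: 8.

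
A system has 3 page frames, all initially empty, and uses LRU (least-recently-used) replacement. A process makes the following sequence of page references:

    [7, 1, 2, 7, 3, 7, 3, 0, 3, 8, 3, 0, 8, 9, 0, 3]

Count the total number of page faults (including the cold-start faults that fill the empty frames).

7 → miss, frames {7}
1 → miss, frames {7,1}
2 → miss, frames {7,1,2}
7 → hit
3 → miss, evict 1, frames {2,7,3}
7 → hit
3 → hit
0 → miss, evict 2, frames {7,3,0}
3 → hit
8 → miss, evict 7, frames {0,3,8}
3 → hit
0 → hit
8 → hit
9 → miss, evict 3, frames {0,8,9}
0 → hit
3 → miss, evict 8, frames {9,0,3}
Page faults: 8.

8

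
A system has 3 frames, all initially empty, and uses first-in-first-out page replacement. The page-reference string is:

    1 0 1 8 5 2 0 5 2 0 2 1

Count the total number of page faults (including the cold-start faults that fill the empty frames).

7

1 → miss, frames (1)
0 → miss, frames (1 0)
1 → hit
8 → miss, frames (1 0 8)
5 → miss, evict 1, frames (0 8 5)
2 → miss, evict 0, frames (8 5 2)
0 → miss, evict 8, frames (5 2 0)
5 → hit
2 → hit
0 → hit
2 → hit
1 → miss, evict 5, frames (2 0 1)
Page faults: 7.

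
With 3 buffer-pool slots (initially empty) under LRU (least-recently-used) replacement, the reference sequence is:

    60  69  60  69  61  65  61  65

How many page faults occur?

60 -> miss, frames (60)
69 -> miss, frames (60 69)
60 -> hit
69 -> hit
61 -> miss, frames (60 69 61)
65 -> miss, evict 60, frames (69 61 65)
61 -> hit
65 -> hit
Page faults: 4.

4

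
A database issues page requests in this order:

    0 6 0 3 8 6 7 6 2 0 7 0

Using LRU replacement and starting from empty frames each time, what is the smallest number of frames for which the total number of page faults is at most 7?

f=1: 12 faults
f=2: 9 faults
f=3: 9 faults
f=4: 7 faults
f=5: 7 faults
f=6: 6 faults
Smallest f with faults ≤ 7 is 4.

4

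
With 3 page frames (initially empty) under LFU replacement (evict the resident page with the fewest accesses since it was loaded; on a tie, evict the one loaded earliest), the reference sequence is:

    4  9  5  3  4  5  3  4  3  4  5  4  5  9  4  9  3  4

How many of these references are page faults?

7

4 -> miss, frames [4]
9 -> miss, frames [4, 9]
5 -> miss, frames [4, 9, 5]
3 -> miss, evict 4, frames [9, 5, 3]
4 -> miss, evict 9, frames [5, 3, 4]
5 -> hit
3 -> hit
4 -> hit
3 -> hit
4 -> hit
5 -> hit
4 -> hit
5 -> hit
9 -> miss, evict 3, frames [5, 4, 9]
4 -> hit
9 -> hit
3 -> miss, evict 9, frames [5, 4, 3]
4 -> hit
Page faults: 7.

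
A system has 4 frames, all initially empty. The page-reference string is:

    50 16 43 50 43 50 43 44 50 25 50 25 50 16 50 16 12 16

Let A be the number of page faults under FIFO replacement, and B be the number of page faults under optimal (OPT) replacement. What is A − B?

Under FIFO: F F F . . . . F . F F . . F . . F . → 8 faults.
Under OPT: F F F . . . . F . F . . . . . . F . → 6 faults.
A − B = 8 − 6 = 2.

2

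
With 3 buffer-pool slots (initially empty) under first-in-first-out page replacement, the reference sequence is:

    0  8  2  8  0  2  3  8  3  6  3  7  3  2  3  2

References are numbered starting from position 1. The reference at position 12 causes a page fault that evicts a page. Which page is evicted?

pos 1: 0 -> fault, frames (0)
pos 2: 8 -> fault, frames (0 8)
pos 3: 2 -> fault, frames (0 8 2)
pos 4: 8 -> hit
pos 5: 0 -> hit
pos 6: 2 -> hit
pos 7: 3 -> fault, evict 0, frames (8 2 3)
pos 8: 8 -> hit
pos 9: 3 -> hit
pos 10: 6 -> fault, evict 8, frames (2 3 6)
pos 11: 3 -> hit
pos 12: 7 -> fault, evict 2, frames (3 6 7)
At position 12, page 2 is evicted.

2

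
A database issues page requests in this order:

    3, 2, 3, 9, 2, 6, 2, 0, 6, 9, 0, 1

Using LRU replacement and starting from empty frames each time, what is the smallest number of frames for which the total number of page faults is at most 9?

3

f=1: 12 faults
f=2: 10 faults
f=3: 7 faults
f=4: 6 faults
f=5: 6 faults
f=6: 6 faults
Smallest f with faults ≤ 9 is 3.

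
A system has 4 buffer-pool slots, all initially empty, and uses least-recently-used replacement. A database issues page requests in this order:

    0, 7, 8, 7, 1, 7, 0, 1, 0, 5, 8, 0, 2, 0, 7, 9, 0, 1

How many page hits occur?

8

0 → miss, frames (0)
7 → miss, frames (0 7)
8 → miss, frames (0 7 8)
7 → hit
1 → miss, frames (0 8 7 1)
7 → hit
0 → hit
1 → hit
0 → hit
5 → miss, evict 8, frames (7 1 0 5)
8 → miss, evict 7, frames (1 0 5 8)
0 → hit
2 → miss, evict 1, frames (5 8 0 2)
0 → hit
7 → miss, evict 5, frames (8 2 0 7)
9 → miss, evict 8, frames (2 0 7 9)
0 → hit
1 → miss, evict 2, frames (7 9 0 1)
Hits: 8.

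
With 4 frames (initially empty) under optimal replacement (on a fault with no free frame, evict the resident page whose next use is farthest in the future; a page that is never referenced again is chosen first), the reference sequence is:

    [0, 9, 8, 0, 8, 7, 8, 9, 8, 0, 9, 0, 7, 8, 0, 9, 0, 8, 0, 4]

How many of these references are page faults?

0 → miss, frames {0}
9 → miss, frames {0,9}
8 → miss, frames {0,9,8}
0 → hit
8 → hit
7 → miss, frames {0,9,8,7}
8 → hit
9 → hit
8 → hit
0 → hit
9 → hit
0 → hit
7 → hit
8 → hit
0 → hit
9 → hit
0 → hit
8 → hit
0 → hit
4 → miss, evict 7, frames {0,9,8,4}
Page faults: 5.

5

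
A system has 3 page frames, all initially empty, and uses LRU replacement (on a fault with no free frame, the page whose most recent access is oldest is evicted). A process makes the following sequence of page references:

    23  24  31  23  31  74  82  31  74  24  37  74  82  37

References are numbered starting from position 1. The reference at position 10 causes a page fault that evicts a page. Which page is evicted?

pos 1: 23 → miss, frames (23)
pos 2: 24 → miss, frames (23 24)
pos 3: 31 → miss, frames (23 24 31)
pos 4: 23 → hit
pos 5: 31 → hit
pos 6: 74 → miss, evict 24, frames (23 31 74)
pos 7: 82 → miss, evict 23, frames (31 74 82)
pos 8: 31 → hit
pos 9: 74 → hit
pos 10: 24 → miss, evict 82, frames (31 74 24)
At position 10, page 82 is evicted.

82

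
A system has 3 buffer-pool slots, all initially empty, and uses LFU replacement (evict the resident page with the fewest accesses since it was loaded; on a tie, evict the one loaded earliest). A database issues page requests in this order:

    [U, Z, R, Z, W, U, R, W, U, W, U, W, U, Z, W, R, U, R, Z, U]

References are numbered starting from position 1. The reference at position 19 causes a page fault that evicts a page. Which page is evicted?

R

pos 1: U -> fault, frames [U]
pos 2: Z -> fault, frames [U, Z]
pos 3: R -> fault, frames [U, Z, R]
pos 4: Z -> hit
pos 5: W -> fault, evict U, frames [Z, R, W]
pos 6: U -> fault, evict R, frames [Z, W, U]
pos 7: R -> fault, evict W, frames [Z, U, R]
pos 8: W -> fault, evict U, frames [Z, R, W]
pos 9: U -> fault, evict R, frames [Z, W, U]
pos 10: W -> hit
pos 11: U -> hit
pos 12: W -> hit
pos 13: U -> hit
pos 14: Z -> hit
pos 15: W -> hit
pos 16: R -> fault, evict Z, frames [W, U, R]
pos 17: U -> hit
pos 18: R -> hit
pos 19: Z -> fault, evict R, frames [W, U, Z]
At position 19, page R is evicted.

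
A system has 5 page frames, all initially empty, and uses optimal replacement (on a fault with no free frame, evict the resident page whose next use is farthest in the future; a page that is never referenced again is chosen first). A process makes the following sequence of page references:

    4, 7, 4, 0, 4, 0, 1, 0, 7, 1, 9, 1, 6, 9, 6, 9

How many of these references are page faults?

4: fault, frames [4]
7: fault, frames [4, 7]
4: hit
0: fault, frames [4, 7, 0]
4: hit
0: hit
1: fault, frames [4, 7, 0, 1]
0: hit
7: hit
1: hit
9: fault, frames [4, 7, 0, 1, 9]
1: hit
6: fault, evict 1, frames [4, 7, 0, 9, 6]
9: hit
6: hit
9: hit
Page faults: 6.

6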